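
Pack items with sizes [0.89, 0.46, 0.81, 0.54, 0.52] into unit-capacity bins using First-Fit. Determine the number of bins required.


Place items sequentially using First-Fit:
  Item 0.89 -> new Bin 1
  Item 0.46 -> new Bin 2
  Item 0.81 -> new Bin 3
  Item 0.54 -> Bin 2 (now 1.0)
  Item 0.52 -> new Bin 4
Total bins used = 4

4


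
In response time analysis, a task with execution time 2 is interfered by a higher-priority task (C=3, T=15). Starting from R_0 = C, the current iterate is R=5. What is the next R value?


R_next = C + ceil(R_prev / T_hp) * C_hp
ceil(5 / 15) = ceil(0.3333) = 1
Interference = 1 * 3 = 3
R_next = 2 + 3 = 5
R_next = R_prev, so the iteration has converged (response time = 5).

5


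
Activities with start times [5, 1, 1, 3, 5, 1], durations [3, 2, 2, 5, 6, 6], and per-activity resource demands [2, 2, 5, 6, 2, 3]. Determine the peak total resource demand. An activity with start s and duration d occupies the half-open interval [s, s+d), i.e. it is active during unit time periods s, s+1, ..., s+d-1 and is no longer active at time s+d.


Each activity i is active on [start_i, start_i + duration_i).
Compute total resource usage per time slot:
  t=0: active resources = [], total = 0
  t=1: active resources = [2, 5, 3], total = 10
  t=2: active resources = [2, 5, 3], total = 10
  t=3: active resources = [6, 3], total = 9
  t=4: active resources = [6, 3], total = 9
  t=5: active resources = [2, 6, 2, 3], total = 13
  t=6: active resources = [2, 6, 2, 3], total = 13
  t=7: active resources = [2, 6, 2], total = 10
  t=8: active resources = [2], total = 2
  t=9: active resources = [2], total = 2
  t=10: active resources = [2], total = 2
Peak resource demand = 13

13


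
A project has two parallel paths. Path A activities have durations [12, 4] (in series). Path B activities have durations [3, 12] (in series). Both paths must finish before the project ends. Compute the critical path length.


Path A total = 12 + 4 = 16
Path B total = 3 + 12 = 15
Critical path = longest path = max(16, 15) = 16

16


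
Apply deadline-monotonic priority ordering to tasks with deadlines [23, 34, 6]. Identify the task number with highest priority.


Sort tasks by relative deadline (ascending):
  Task 3: deadline = 6
  Task 1: deadline = 23
  Task 2: deadline = 34
Priority order (highest first): [3, 1, 2]
Highest priority task = 3

3


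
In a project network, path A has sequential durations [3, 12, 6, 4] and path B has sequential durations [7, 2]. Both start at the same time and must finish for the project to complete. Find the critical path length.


Path A total = 3 + 12 + 6 + 4 = 25
Path B total = 7 + 2 = 9
Critical path = longest path = max(25, 9) = 25

25


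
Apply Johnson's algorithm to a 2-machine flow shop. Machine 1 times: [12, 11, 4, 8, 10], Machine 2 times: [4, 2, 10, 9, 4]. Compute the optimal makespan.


Apply Johnson's rule:
  Group 1 (a <= b): [(3, 4, 10), (4, 8, 9)]
  Group 2 (a > b): [(1, 12, 4), (5, 10, 4), (2, 11, 2)]
Optimal job order: [3, 4, 1, 5, 2]
Schedule:
  Job 3: M1 done at 4, M2 done at 14
  Job 4: M1 done at 12, M2 done at 23
  Job 1: M1 done at 24, M2 done at 28
  Job 5: M1 done at 34, M2 done at 38
  Job 2: M1 done at 45, M2 done at 47
Makespan = 47

47


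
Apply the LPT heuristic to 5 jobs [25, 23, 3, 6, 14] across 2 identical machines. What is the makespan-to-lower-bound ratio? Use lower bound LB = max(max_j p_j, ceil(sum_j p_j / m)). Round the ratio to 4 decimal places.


LPT order: [25, 23, 14, 6, 3]
Machine loads after assignment: [34, 37]
LPT makespan = 37
Lower bound = max(max_job, ceil(total/2)) = max(25, 36) = 36
Ratio = 37 / 36 = 1.0278

1.0278


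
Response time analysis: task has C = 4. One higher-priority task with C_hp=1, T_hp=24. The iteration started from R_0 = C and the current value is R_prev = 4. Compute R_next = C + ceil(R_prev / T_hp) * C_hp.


R_next = C + ceil(R_prev / T_hp) * C_hp
ceil(4 / 24) = ceil(0.1667) = 1
Interference = 1 * 1 = 1
R_next = 4 + 1 = 5

5


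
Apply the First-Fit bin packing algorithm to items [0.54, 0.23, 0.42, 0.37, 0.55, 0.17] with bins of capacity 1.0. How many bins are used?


Place items sequentially using First-Fit:
  Item 0.54 -> new Bin 1
  Item 0.23 -> Bin 1 (now 0.77)
  Item 0.42 -> new Bin 2
  Item 0.37 -> Bin 2 (now 0.79)
  Item 0.55 -> new Bin 3
  Item 0.17 -> Bin 1 (now 0.94)
Total bins used = 3

3


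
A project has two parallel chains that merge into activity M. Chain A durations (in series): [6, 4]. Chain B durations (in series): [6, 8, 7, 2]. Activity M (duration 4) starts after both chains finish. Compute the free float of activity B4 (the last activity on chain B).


ES(B4) = sum of predecessors on chain B = 21
EF(B4) = ES + duration = 21 + 2 = 23
Successor of B4 is M. ES(M) = max(sum(A), sum(B)) = max(10, 23) = 23
Free float = ES(successor) - EF(current) = 23 - 23 = 0

0


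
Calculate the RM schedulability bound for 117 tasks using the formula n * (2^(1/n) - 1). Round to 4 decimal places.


Compute 2^(1/117) = 1.0059419185
Subtract 1: 1.0059419185 - 1 = 0.0059419185
Multiply by n: 117 * 0.0059419185 = 0.6952044645
Round to 4 dp: 0.6952

0.6952


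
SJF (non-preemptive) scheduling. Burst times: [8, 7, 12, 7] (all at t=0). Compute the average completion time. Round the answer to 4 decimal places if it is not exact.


SJF order (ascending): [7, 7, 8, 12]
Completion times:
  Job 1: burst=7, C=7
  Job 2: burst=7, C=14
  Job 3: burst=8, C=22
  Job 4: burst=12, C=34
Average completion = 77/4 = 19.25

19.25


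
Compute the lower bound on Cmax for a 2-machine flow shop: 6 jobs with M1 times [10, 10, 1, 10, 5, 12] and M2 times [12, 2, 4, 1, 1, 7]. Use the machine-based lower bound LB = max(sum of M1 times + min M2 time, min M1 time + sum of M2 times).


LB1 = sum(M1 times) + min(M2 times) = 48 + 1 = 49
LB2 = min(M1 times) + sum(M2 times) = 1 + 27 = 28
Lower bound = max(LB1, LB2) = max(49, 28) = 49

49


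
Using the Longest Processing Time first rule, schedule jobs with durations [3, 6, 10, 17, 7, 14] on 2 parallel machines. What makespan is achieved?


Sort jobs in decreasing order (LPT): [17, 14, 10, 7, 6, 3]
Assign each job to the least loaded machine:
  Machine 1: jobs [17, 7, 6], load = 30
  Machine 2: jobs [14, 10, 3], load = 27
Makespan = max load = 30

30


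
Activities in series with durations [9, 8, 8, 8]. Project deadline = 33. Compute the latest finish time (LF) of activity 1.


LF(activity 1) = deadline - sum of successor durations
Successors: activities 2 through 4 with durations [8, 8, 8]
Sum of successor durations = 24
LF = 33 - 24 = 9

9


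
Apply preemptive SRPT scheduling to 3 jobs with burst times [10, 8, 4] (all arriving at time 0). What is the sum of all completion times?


Since all jobs arrive at t=0, SRPT equals SPT ordering.
SPT order: [4, 8, 10]
Completion times:
  Job 1: p=4, C=4
  Job 2: p=8, C=12
  Job 3: p=10, C=22
Total completion time = 4 + 12 + 22 = 38

38


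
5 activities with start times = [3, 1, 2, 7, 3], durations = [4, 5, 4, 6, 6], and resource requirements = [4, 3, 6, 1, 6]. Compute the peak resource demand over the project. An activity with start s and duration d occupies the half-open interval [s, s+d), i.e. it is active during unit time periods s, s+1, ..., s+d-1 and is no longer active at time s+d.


Each activity i is active on [start_i, start_i + duration_i).
Compute total resource usage per time slot:
  t=0: active resources = [], total = 0
  t=1: active resources = [3], total = 3
  t=2: active resources = [3, 6], total = 9
  t=3: active resources = [4, 3, 6, 6], total = 19
  t=4: active resources = [4, 3, 6, 6], total = 19
  t=5: active resources = [4, 3, 6, 6], total = 19
  t=6: active resources = [4, 6], total = 10
  t=7: active resources = [1, 6], total = 7
  t=8: active resources = [1, 6], total = 7
  t=9: active resources = [1], total = 1
  t=10: active resources = [1], total = 1
  t=11: active resources = [1], total = 1
  t=12: active resources = [1], total = 1
Peak resource demand = 19

19


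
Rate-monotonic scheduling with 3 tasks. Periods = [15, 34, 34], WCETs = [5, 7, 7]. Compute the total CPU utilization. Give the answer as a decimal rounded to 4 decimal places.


Compute individual utilizations (exact fractions):
  Task 1: C/T = 5/15 = 1/3 (approx. 0.3333)
  Task 2: C/T = 7/34 (approx. 0.2059)
  Task 3: C/T = 7/34 (approx. 0.2059)
Total utilization U = 1/3 + 7/34 + 7/34 = 38/51
Rounded to 4 decimal places: U = 0.7451
RM (Liu & Layland) bound for 3 tasks = 0.779763; compare with U = 38/51 (approx. 0.745098)
U <= bound, so schedulable by RM sufficient condition.

0.7451


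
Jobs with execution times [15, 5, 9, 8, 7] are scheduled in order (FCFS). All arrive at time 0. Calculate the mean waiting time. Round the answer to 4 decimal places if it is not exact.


FCFS order (as given): [15, 5, 9, 8, 7]
Waiting times:
  Job 1: wait = 0
  Job 2: wait = 15
  Job 3: wait = 20
  Job 4: wait = 29
  Job 5: wait = 37
Sum of waiting times = 101
Average waiting time = 101/5 = 20.2

20.2


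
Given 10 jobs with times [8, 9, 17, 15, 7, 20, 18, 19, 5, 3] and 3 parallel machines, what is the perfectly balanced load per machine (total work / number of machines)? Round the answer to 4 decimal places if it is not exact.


Total processing time = 8 + 9 + 17 + 15 + 7 + 20 + 18 + 19 + 5 + 3 = 121
Number of machines = 3
Ideal balanced load = 121 / 3 = 40.3333

40.3333


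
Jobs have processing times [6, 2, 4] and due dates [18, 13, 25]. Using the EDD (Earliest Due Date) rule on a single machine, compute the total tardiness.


Sort by due date (EDD order): [(2, 13), (6, 18), (4, 25)]
Compute completion times and tardiness:
  Job 1: p=2, d=13, C=2, tardiness=max(0,2-13)=0
  Job 2: p=6, d=18, C=8, tardiness=max(0,8-18)=0
  Job 3: p=4, d=25, C=12, tardiness=max(0,12-25)=0
Total tardiness = 0

0


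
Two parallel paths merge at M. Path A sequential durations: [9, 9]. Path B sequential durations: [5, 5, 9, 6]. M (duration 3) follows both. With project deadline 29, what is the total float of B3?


Forward pass: ES(B3) = sum of predecessors on chain B = 10
EF = ES + duration = 10 + 9 = 19
Backward pass: LF(M) = deadline = 29; LS(M) = 29 - 3 = 26
LF(B3) = LS(M) - sum(successors on chain B) = 26 - 6 = 20
LS = LF - duration = 20 - 9 = 11
Total float = LS - ES = 11 - 10 = 1

1


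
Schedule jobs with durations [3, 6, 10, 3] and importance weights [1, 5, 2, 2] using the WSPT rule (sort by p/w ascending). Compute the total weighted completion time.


Compute p/w ratios and sort ascending (WSPT): [(6, 5), (3, 2), (3, 1), (10, 2)]
Compute weighted completion times:
  Job (p=6,w=5): C=6, w*C=5*6=30
  Job (p=3,w=2): C=9, w*C=2*9=18
  Job (p=3,w=1): C=12, w*C=1*12=12
  Job (p=10,w=2): C=22, w*C=2*22=44
Total weighted completion time = 104

104


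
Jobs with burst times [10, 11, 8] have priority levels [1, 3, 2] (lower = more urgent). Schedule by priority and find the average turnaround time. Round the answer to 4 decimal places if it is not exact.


Sort by priority (ascending = highest first):
Order: [(1, 10), (2, 8), (3, 11)]
Completion times:
  Priority 1, burst=10, C=10
  Priority 2, burst=8, C=18
  Priority 3, burst=11, C=29
Average turnaround = 57/3 = 19.0

19.0


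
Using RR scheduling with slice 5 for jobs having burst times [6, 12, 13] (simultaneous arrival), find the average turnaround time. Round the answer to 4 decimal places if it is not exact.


Time quantum = 5
Execution trace:
  J1 runs 5 units, time = 5
  J2 runs 5 units, time = 10
  J3 runs 5 units, time = 15
  J1 runs 1 units, time = 16
  J2 runs 5 units, time = 21
  J3 runs 5 units, time = 26
  J2 runs 2 units, time = 28
  J3 runs 3 units, time = 31
Finish times: [16, 28, 31]
Average turnaround = 75/3 = 25.0

25.0


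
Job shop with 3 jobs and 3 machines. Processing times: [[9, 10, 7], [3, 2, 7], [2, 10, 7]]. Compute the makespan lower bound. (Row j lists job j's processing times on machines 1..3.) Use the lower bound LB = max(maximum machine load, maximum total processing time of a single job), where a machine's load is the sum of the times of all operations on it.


Machine loads:
  Machine 1: 9 + 3 + 2 = 14
  Machine 2: 10 + 2 + 10 = 22
  Machine 3: 7 + 7 + 7 = 21
Max machine load = 22
Job totals:
  Job 1: 26
  Job 2: 12
  Job 3: 19
Max job total = 26
Lower bound = max(22, 26) = 26

26


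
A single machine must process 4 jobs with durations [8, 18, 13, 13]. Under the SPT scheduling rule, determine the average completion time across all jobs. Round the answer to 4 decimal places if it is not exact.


Sort jobs by processing time (SPT order): [8, 13, 13, 18]
Compute completion times sequentially:
  Job 1: processing = 8, completes at 8
  Job 2: processing = 13, completes at 21
  Job 3: processing = 13, completes at 34
  Job 4: processing = 18, completes at 52
Sum of completion times = 115
Average completion time = 115/4 = 28.75

28.75


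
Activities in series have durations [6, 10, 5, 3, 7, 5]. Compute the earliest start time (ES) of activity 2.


Activity 2 starts after activities 1 through 1 complete.
Predecessor durations: [6]
ES = 6 = 6

6


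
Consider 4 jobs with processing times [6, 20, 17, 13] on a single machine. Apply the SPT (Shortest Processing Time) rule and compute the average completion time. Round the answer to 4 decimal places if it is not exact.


Sort jobs by processing time (SPT order): [6, 13, 17, 20]
Compute completion times sequentially:
  Job 1: processing = 6, completes at 6
  Job 2: processing = 13, completes at 19
  Job 3: processing = 17, completes at 36
  Job 4: processing = 20, completes at 56
Sum of completion times = 117
Average completion time = 117/4 = 29.25

29.25


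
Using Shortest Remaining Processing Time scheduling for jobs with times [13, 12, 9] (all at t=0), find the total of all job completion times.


Since all jobs arrive at t=0, SRPT equals SPT ordering.
SPT order: [9, 12, 13]
Completion times:
  Job 1: p=9, C=9
  Job 2: p=12, C=21
  Job 3: p=13, C=34
Total completion time = 9 + 21 + 34 = 64

64


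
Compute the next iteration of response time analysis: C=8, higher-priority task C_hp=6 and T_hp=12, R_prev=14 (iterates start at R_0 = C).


R_next = C + ceil(R_prev / T_hp) * C_hp
ceil(14 / 12) = ceil(1.1667) = 2
Interference = 2 * 6 = 12
R_next = 8 + 12 = 20

20


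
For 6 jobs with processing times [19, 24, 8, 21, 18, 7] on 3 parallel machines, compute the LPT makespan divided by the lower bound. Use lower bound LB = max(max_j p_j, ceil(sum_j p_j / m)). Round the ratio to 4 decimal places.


LPT order: [24, 21, 19, 18, 8, 7]
Machine loads after assignment: [31, 29, 37]
LPT makespan = 37
Lower bound = max(max_job, ceil(total/3)) = max(24, 33) = 33
Ratio = 37 / 33 = 1.1212

1.1212


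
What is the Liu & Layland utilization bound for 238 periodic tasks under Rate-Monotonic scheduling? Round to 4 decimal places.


Compute 2^(1/238) = 1.0029166282
Subtract 1: 1.0029166282 - 1 = 0.0029166282
Multiply by n: 238 * 0.0029166282 = 0.6941575116
Round to 4 dp: 0.6942

0.6942


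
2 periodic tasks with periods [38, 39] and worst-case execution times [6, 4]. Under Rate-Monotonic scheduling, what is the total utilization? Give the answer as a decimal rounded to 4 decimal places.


Compute individual utilizations (exact fractions):
  Task 1: C/T = 6/38 = 3/19 (approx. 0.1579)
  Task 2: C/T = 4/39 (approx. 0.1026)
Total utilization U = 3/19 + 4/39 = 193/741
Rounded to 4 decimal places: U = 0.2605
RM (Liu & Layland) bound for 2 tasks = 0.828427; compare with U = 193/741 (approx. 0.260459)
U <= bound, so schedulable by RM sufficient condition.

0.2605


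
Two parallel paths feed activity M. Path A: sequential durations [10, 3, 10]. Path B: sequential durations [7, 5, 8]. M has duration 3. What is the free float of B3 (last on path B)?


ES(B3) = sum of predecessors on chain B = 12
EF(B3) = ES + duration = 12 + 8 = 20
Successor of B3 is M. ES(M) = max(sum(A), sum(B)) = max(23, 20) = 23
Free float = ES(successor) - EF(current) = 23 - 20 = 3

3


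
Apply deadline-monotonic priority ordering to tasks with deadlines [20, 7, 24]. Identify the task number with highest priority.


Sort tasks by relative deadline (ascending):
  Task 2: deadline = 7
  Task 1: deadline = 20
  Task 3: deadline = 24
Priority order (highest first): [2, 1, 3]
Highest priority task = 2

2


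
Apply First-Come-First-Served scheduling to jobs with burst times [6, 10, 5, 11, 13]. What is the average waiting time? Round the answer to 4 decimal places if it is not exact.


FCFS order (as given): [6, 10, 5, 11, 13]
Waiting times:
  Job 1: wait = 0
  Job 2: wait = 6
  Job 3: wait = 16
  Job 4: wait = 21
  Job 5: wait = 32
Sum of waiting times = 75
Average waiting time = 75/5 = 15.0

15.0


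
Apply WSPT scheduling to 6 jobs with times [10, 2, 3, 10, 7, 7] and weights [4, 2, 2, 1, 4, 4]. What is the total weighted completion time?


Compute p/w ratios and sort ascending (WSPT): [(2, 2), (3, 2), (7, 4), (7, 4), (10, 4), (10, 1)]
Compute weighted completion times:
  Job (p=2,w=2): C=2, w*C=2*2=4
  Job (p=3,w=2): C=5, w*C=2*5=10
  Job (p=7,w=4): C=12, w*C=4*12=48
  Job (p=7,w=4): C=19, w*C=4*19=76
  Job (p=10,w=4): C=29, w*C=4*29=116
  Job (p=10,w=1): C=39, w*C=1*39=39
Total weighted completion time = 293

293


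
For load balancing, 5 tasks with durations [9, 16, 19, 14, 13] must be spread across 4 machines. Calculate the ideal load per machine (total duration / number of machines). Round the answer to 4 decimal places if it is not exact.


Total processing time = 9 + 16 + 19 + 14 + 13 = 71
Number of machines = 4
Ideal balanced load = 71 / 4 = 17.75

17.75


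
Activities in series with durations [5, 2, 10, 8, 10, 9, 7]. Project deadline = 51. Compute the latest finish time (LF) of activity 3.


LF(activity 3) = deadline - sum of successor durations
Successors: activities 4 through 7 with durations [8, 10, 9, 7]
Sum of successor durations = 34
LF = 51 - 34 = 17

17


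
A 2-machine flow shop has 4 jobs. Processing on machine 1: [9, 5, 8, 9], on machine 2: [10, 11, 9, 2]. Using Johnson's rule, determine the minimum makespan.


Apply Johnson's rule:
  Group 1 (a <= b): [(2, 5, 11), (3, 8, 9), (1, 9, 10)]
  Group 2 (a > b): [(4, 9, 2)]
Optimal job order: [2, 3, 1, 4]
Schedule:
  Job 2: M1 done at 5, M2 done at 16
  Job 3: M1 done at 13, M2 done at 25
  Job 1: M1 done at 22, M2 done at 35
  Job 4: M1 done at 31, M2 done at 37
Makespan = 37

37


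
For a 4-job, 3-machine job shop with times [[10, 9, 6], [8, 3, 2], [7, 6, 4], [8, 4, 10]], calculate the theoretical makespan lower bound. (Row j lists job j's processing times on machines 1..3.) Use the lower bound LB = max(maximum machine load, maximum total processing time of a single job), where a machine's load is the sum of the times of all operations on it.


Machine loads:
  Machine 1: 10 + 8 + 7 + 8 = 33
  Machine 2: 9 + 3 + 6 + 4 = 22
  Machine 3: 6 + 2 + 4 + 10 = 22
Max machine load = 33
Job totals:
  Job 1: 25
  Job 2: 13
  Job 3: 17
  Job 4: 22
Max job total = 25
Lower bound = max(33, 25) = 33

33


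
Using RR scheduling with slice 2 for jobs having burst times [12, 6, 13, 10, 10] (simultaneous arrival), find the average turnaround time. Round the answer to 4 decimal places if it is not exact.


Time quantum = 2
Execution trace:
  J1 runs 2 units, time = 2
  J2 runs 2 units, time = 4
  J3 runs 2 units, time = 6
  J4 runs 2 units, time = 8
  J5 runs 2 units, time = 10
  J1 runs 2 units, time = 12
  J2 runs 2 units, time = 14
  J3 runs 2 units, time = 16
  J4 runs 2 units, time = 18
  J5 runs 2 units, time = 20
  J1 runs 2 units, time = 22
  J2 runs 2 units, time = 24
  J3 runs 2 units, time = 26
  J4 runs 2 units, time = 28
  J5 runs 2 units, time = 30
  J1 runs 2 units, time = 32
  J3 runs 2 units, time = 34
  J4 runs 2 units, time = 36
  J5 runs 2 units, time = 38
  J1 runs 2 units, time = 40
  J3 runs 2 units, time = 42
  J4 runs 2 units, time = 44
  J5 runs 2 units, time = 46
  J1 runs 2 units, time = 48
  J3 runs 2 units, time = 50
  J3 runs 1 units, time = 51
Finish times: [48, 24, 51, 44, 46]
Average turnaround = 213/5 = 42.6

42.6


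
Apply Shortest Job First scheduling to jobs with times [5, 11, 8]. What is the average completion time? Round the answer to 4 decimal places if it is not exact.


SJF order (ascending): [5, 8, 11]
Completion times:
  Job 1: burst=5, C=5
  Job 2: burst=8, C=13
  Job 3: burst=11, C=24
Average completion = 42/3 = 14.0

14.0


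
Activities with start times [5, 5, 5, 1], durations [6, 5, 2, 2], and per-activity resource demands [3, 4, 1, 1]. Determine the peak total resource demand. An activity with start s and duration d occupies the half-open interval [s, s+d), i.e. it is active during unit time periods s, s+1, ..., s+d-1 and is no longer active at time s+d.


Each activity i is active on [start_i, start_i + duration_i).
Compute total resource usage per time slot:
  t=0: active resources = [], total = 0
  t=1: active resources = [1], total = 1
  t=2: active resources = [1], total = 1
  t=3: active resources = [], total = 0
  t=4: active resources = [], total = 0
  t=5: active resources = [3, 4, 1], total = 8
  t=6: active resources = [3, 4, 1], total = 8
  t=7: active resources = [3, 4], total = 7
  t=8: active resources = [3, 4], total = 7
  t=9: active resources = [3, 4], total = 7
  t=10: active resources = [3], total = 3
Peak resource demand = 8

8


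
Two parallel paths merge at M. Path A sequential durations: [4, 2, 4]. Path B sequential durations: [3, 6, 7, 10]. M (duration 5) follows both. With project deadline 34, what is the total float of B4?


Forward pass: ES(B4) = sum of predecessors on chain B = 16
EF = ES + duration = 16 + 10 = 26
Backward pass: LF(M) = deadline = 34; LS(M) = 34 - 5 = 29
LF(B4) = LS(M) - sum(successors on chain B) = 29 - 0 = 29
LS = LF - duration = 29 - 10 = 19
Total float = LS - ES = 19 - 16 = 3

3


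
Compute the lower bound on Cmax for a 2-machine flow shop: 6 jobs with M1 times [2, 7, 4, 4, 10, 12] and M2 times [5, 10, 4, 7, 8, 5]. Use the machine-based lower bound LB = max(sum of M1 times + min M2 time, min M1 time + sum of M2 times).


LB1 = sum(M1 times) + min(M2 times) = 39 + 4 = 43
LB2 = min(M1 times) + sum(M2 times) = 2 + 39 = 41
Lower bound = max(LB1, LB2) = max(43, 41) = 43

43


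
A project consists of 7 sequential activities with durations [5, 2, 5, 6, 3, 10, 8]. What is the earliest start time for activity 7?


Activity 7 starts after activities 1 through 6 complete.
Predecessor durations: [5, 2, 5, 6, 3, 10]
ES = 5 + 2 + 5 + 6 + 3 + 10 = 31

31


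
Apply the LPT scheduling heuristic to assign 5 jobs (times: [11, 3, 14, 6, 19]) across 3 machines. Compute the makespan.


Sort jobs in decreasing order (LPT): [19, 14, 11, 6, 3]
Assign each job to the least loaded machine:
  Machine 1: jobs [19], load = 19
  Machine 2: jobs [14, 3], load = 17
  Machine 3: jobs [11, 6], load = 17
Makespan = max load = 19

19


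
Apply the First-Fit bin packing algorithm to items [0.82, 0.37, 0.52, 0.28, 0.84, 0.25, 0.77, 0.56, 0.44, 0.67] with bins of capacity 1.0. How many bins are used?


Place items sequentially using First-Fit:
  Item 0.82 -> new Bin 1
  Item 0.37 -> new Bin 2
  Item 0.52 -> Bin 2 (now 0.89)
  Item 0.28 -> new Bin 3
  Item 0.84 -> new Bin 4
  Item 0.25 -> Bin 3 (now 0.53)
  Item 0.77 -> new Bin 5
  Item 0.56 -> new Bin 6
  Item 0.44 -> Bin 3 (now 0.97)
  Item 0.67 -> new Bin 7
Total bins used = 7

7


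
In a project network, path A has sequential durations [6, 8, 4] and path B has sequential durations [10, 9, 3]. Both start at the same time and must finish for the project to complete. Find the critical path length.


Path A total = 6 + 8 + 4 = 18
Path B total = 10 + 9 + 3 = 22
Critical path = longest path = max(18, 22) = 22

22


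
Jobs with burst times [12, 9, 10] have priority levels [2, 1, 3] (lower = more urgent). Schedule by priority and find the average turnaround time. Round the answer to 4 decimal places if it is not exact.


Sort by priority (ascending = highest first):
Order: [(1, 9), (2, 12), (3, 10)]
Completion times:
  Priority 1, burst=9, C=9
  Priority 2, burst=12, C=21
  Priority 3, burst=10, C=31
Average turnaround = 61/3 = 20.3333

20.3333


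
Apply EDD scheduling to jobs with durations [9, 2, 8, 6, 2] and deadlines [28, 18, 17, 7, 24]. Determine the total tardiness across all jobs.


Sort by due date (EDD order): [(6, 7), (8, 17), (2, 18), (2, 24), (9, 28)]
Compute completion times and tardiness:
  Job 1: p=6, d=7, C=6, tardiness=max(0,6-7)=0
  Job 2: p=8, d=17, C=14, tardiness=max(0,14-17)=0
  Job 3: p=2, d=18, C=16, tardiness=max(0,16-18)=0
  Job 4: p=2, d=24, C=18, tardiness=max(0,18-24)=0
  Job 5: p=9, d=28, C=27, tardiness=max(0,27-28)=0
Total tardiness = 0

0


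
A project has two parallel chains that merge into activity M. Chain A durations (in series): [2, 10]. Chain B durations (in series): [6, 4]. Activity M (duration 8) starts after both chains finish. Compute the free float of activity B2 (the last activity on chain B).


ES(B2) = sum of predecessors on chain B = 6
EF(B2) = ES + duration = 6 + 4 = 10
Successor of B2 is M. ES(M) = max(sum(A), sum(B)) = max(12, 10) = 12
Free float = ES(successor) - EF(current) = 12 - 10 = 2

2


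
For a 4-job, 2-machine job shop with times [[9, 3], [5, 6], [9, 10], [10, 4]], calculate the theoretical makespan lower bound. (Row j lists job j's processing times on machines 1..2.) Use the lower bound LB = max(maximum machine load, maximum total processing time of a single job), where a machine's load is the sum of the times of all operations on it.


Machine loads:
  Machine 1: 9 + 5 + 9 + 10 = 33
  Machine 2: 3 + 6 + 10 + 4 = 23
Max machine load = 33
Job totals:
  Job 1: 12
  Job 2: 11
  Job 3: 19
  Job 4: 14
Max job total = 19
Lower bound = max(33, 19) = 33

33


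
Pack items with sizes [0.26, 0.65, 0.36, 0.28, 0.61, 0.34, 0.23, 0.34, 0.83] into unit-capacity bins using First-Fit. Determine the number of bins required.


Place items sequentially using First-Fit:
  Item 0.26 -> new Bin 1
  Item 0.65 -> Bin 1 (now 0.91)
  Item 0.36 -> new Bin 2
  Item 0.28 -> Bin 2 (now 0.64)
  Item 0.61 -> new Bin 3
  Item 0.34 -> Bin 2 (now 0.98)
  Item 0.23 -> Bin 3 (now 0.84)
  Item 0.34 -> new Bin 4
  Item 0.83 -> new Bin 5
Total bins used = 5

5


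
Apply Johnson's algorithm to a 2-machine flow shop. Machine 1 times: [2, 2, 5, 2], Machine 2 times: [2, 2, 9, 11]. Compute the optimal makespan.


Apply Johnson's rule:
  Group 1 (a <= b): [(1, 2, 2), (2, 2, 2), (4, 2, 11), (3, 5, 9)]
  Group 2 (a > b): []
Optimal job order: [1, 2, 4, 3]
Schedule:
  Job 1: M1 done at 2, M2 done at 4
  Job 2: M1 done at 4, M2 done at 6
  Job 4: M1 done at 6, M2 done at 17
  Job 3: M1 done at 11, M2 done at 26
Makespan = 26

26


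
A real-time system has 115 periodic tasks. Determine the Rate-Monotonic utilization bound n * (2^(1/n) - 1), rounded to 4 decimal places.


Compute 2^(1/115) = 1.0060455679
Subtract 1: 1.0060455679 - 1 = 0.0060455679
Multiply by n: 115 * 0.0060455679 = 0.6952403085
Round to 4 dp: 0.6952

0.6952


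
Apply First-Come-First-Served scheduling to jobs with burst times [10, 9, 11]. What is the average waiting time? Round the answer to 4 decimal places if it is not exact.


FCFS order (as given): [10, 9, 11]
Waiting times:
  Job 1: wait = 0
  Job 2: wait = 10
  Job 3: wait = 19
Sum of waiting times = 29
Average waiting time = 29/3 = 9.6667

9.6667


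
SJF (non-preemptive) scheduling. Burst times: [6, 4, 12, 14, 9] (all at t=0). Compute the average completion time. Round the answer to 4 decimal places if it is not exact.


SJF order (ascending): [4, 6, 9, 12, 14]
Completion times:
  Job 1: burst=4, C=4
  Job 2: burst=6, C=10
  Job 3: burst=9, C=19
  Job 4: burst=12, C=31
  Job 5: burst=14, C=45
Average completion = 109/5 = 21.8

21.8


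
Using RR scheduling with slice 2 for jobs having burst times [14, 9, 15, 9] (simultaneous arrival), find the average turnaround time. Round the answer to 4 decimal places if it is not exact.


Time quantum = 2
Execution trace:
  J1 runs 2 units, time = 2
  J2 runs 2 units, time = 4
  J3 runs 2 units, time = 6
  J4 runs 2 units, time = 8
  J1 runs 2 units, time = 10
  J2 runs 2 units, time = 12
  J3 runs 2 units, time = 14
  J4 runs 2 units, time = 16
  J1 runs 2 units, time = 18
  J2 runs 2 units, time = 20
  J3 runs 2 units, time = 22
  J4 runs 2 units, time = 24
  J1 runs 2 units, time = 26
  J2 runs 2 units, time = 28
  J3 runs 2 units, time = 30
  J4 runs 2 units, time = 32
  J1 runs 2 units, time = 34
  J2 runs 1 units, time = 35
  J3 runs 2 units, time = 37
  J4 runs 1 units, time = 38
  J1 runs 2 units, time = 40
  J3 runs 2 units, time = 42
  J1 runs 2 units, time = 44
  J3 runs 2 units, time = 46
  J3 runs 1 units, time = 47
Finish times: [44, 35, 47, 38]
Average turnaround = 164/4 = 41.0

41.0


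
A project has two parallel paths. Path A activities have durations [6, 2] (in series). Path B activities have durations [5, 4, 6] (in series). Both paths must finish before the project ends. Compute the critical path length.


Path A total = 6 + 2 = 8
Path B total = 5 + 4 + 6 = 15
Critical path = longest path = max(8, 15) = 15

15


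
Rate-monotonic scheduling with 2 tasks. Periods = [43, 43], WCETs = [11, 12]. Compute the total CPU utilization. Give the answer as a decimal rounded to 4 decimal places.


Compute individual utilizations (exact fractions):
  Task 1: C/T = 11/43 (approx. 0.2558)
  Task 2: C/T = 12/43 (approx. 0.2791)
Total utilization U = 11/43 + 12/43 = 23/43
Rounded to 4 decimal places: U = 0.5349
RM (Liu & Layland) bound for 2 tasks = 0.828427; compare with U = 23/43 (approx. 0.534884)
U <= bound, so schedulable by RM sufficient condition.

0.5349


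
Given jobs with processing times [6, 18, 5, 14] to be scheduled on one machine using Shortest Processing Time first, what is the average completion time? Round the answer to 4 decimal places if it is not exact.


Sort jobs by processing time (SPT order): [5, 6, 14, 18]
Compute completion times sequentially:
  Job 1: processing = 5, completes at 5
  Job 2: processing = 6, completes at 11
  Job 3: processing = 14, completes at 25
  Job 4: processing = 18, completes at 43
Sum of completion times = 84
Average completion time = 84/4 = 21.0

21.0


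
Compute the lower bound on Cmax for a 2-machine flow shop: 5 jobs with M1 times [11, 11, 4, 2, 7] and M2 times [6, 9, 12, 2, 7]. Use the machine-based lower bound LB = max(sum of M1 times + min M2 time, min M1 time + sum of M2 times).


LB1 = sum(M1 times) + min(M2 times) = 35 + 2 = 37
LB2 = min(M1 times) + sum(M2 times) = 2 + 36 = 38
Lower bound = max(LB1, LB2) = max(37, 38) = 38

38


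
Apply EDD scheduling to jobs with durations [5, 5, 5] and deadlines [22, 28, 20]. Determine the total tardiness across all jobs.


Sort by due date (EDD order): [(5, 20), (5, 22), (5, 28)]
Compute completion times and tardiness:
  Job 1: p=5, d=20, C=5, tardiness=max(0,5-20)=0
  Job 2: p=5, d=22, C=10, tardiness=max(0,10-22)=0
  Job 3: p=5, d=28, C=15, tardiness=max(0,15-28)=0
Total tardiness = 0

0


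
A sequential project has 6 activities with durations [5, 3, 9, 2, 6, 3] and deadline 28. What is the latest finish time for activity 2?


LF(activity 2) = deadline - sum of successor durations
Successors: activities 3 through 6 with durations [9, 2, 6, 3]
Sum of successor durations = 20
LF = 28 - 20 = 8

8


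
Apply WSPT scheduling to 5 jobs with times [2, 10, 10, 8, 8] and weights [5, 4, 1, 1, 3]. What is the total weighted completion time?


Compute p/w ratios and sort ascending (WSPT): [(2, 5), (10, 4), (8, 3), (8, 1), (10, 1)]
Compute weighted completion times:
  Job (p=2,w=5): C=2, w*C=5*2=10
  Job (p=10,w=4): C=12, w*C=4*12=48
  Job (p=8,w=3): C=20, w*C=3*20=60
  Job (p=8,w=1): C=28, w*C=1*28=28
  Job (p=10,w=1): C=38, w*C=1*38=38
Total weighted completion time = 184

184


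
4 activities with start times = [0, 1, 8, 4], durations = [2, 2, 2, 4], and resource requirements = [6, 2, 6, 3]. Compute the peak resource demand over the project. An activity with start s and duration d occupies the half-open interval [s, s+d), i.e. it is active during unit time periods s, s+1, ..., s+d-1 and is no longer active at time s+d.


Each activity i is active on [start_i, start_i + duration_i).
Compute total resource usage per time slot:
  t=0: active resources = [6], total = 6
  t=1: active resources = [6, 2], total = 8
  t=2: active resources = [2], total = 2
  t=3: active resources = [], total = 0
  t=4: active resources = [3], total = 3
  t=5: active resources = [3], total = 3
  t=6: active resources = [3], total = 3
  t=7: active resources = [3], total = 3
  t=8: active resources = [6], total = 6
  t=9: active resources = [6], total = 6
Peak resource demand = 8

8


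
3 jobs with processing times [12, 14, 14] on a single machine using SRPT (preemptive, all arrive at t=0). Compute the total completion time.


Since all jobs arrive at t=0, SRPT equals SPT ordering.
SPT order: [12, 14, 14]
Completion times:
  Job 1: p=12, C=12
  Job 2: p=14, C=26
  Job 3: p=14, C=40
Total completion time = 12 + 26 + 40 = 78

78


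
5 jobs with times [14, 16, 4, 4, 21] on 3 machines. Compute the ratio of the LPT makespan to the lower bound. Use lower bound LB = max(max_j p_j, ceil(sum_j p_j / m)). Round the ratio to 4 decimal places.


LPT order: [21, 16, 14, 4, 4]
Machine loads after assignment: [21, 20, 18]
LPT makespan = 21
Lower bound = max(max_job, ceil(total/3)) = max(21, 20) = 21
Ratio = 21 / 21 = 1.0

1.0


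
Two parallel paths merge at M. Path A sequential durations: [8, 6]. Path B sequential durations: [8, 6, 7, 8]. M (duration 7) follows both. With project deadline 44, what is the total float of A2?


Forward pass: ES(A2) = sum of predecessors on chain A = 8
EF = ES + duration = 8 + 6 = 14
Backward pass: LF(M) = deadline = 44; LS(M) = 44 - 7 = 37
LF(A2) = LS(M) - sum(successors on chain A) = 37 - 0 = 37
LS = LF - duration = 37 - 6 = 31
Total float = LS - ES = 31 - 8 = 23

23


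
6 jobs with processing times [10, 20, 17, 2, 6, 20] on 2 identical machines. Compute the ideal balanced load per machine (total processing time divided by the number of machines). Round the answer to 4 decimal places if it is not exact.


Total processing time = 10 + 20 + 17 + 2 + 6 + 20 = 75
Number of machines = 2
Ideal balanced load = 75 / 2 = 37.5

37.5


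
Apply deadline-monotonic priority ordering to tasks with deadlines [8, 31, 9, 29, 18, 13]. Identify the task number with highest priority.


Sort tasks by relative deadline (ascending):
  Task 1: deadline = 8
  Task 3: deadline = 9
  Task 6: deadline = 13
  Task 5: deadline = 18
  Task 4: deadline = 29
  Task 2: deadline = 31
Priority order (highest first): [1, 3, 6, 5, 4, 2]
Highest priority task = 1

1


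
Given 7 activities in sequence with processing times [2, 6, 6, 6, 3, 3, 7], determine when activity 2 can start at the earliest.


Activity 2 starts after activities 1 through 1 complete.
Predecessor durations: [2]
ES = 2 = 2

2


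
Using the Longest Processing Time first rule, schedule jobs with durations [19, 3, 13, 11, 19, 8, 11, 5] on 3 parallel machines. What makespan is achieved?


Sort jobs in decreasing order (LPT): [19, 19, 13, 11, 11, 8, 5, 3]
Assign each job to the least loaded machine:
  Machine 1: jobs [19, 11], load = 30
  Machine 2: jobs [19, 8, 3], load = 30
  Machine 3: jobs [13, 11, 5], load = 29
Makespan = max load = 30

30


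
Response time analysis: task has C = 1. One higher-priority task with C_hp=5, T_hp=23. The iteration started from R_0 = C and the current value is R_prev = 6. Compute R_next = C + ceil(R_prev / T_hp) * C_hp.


R_next = C + ceil(R_prev / T_hp) * C_hp
ceil(6 / 23) = ceil(0.2609) = 1
Interference = 1 * 5 = 5
R_next = 1 + 5 = 6
R_next = R_prev, so the iteration has converged (response time = 6).

6


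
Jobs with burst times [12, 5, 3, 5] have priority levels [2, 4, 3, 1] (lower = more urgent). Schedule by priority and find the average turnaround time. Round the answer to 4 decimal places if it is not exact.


Sort by priority (ascending = highest first):
Order: [(1, 5), (2, 12), (3, 3), (4, 5)]
Completion times:
  Priority 1, burst=5, C=5
  Priority 2, burst=12, C=17
  Priority 3, burst=3, C=20
  Priority 4, burst=5, C=25
Average turnaround = 67/4 = 16.75

16.75


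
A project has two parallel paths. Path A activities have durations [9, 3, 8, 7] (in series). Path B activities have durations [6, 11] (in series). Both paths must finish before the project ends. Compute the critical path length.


Path A total = 9 + 3 + 8 + 7 = 27
Path B total = 6 + 11 = 17
Critical path = longest path = max(27, 17) = 27

27


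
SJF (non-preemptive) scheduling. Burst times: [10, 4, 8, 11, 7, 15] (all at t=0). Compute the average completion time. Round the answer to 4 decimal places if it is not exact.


SJF order (ascending): [4, 7, 8, 10, 11, 15]
Completion times:
  Job 1: burst=4, C=4
  Job 2: burst=7, C=11
  Job 3: burst=8, C=19
  Job 4: burst=10, C=29
  Job 5: burst=11, C=40
  Job 6: burst=15, C=55
Average completion = 158/6 = 26.3333

26.3333


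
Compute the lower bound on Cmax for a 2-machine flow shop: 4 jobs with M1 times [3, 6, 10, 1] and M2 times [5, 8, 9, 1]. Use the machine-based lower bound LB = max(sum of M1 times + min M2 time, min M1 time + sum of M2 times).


LB1 = sum(M1 times) + min(M2 times) = 20 + 1 = 21
LB2 = min(M1 times) + sum(M2 times) = 1 + 23 = 24
Lower bound = max(LB1, LB2) = max(21, 24) = 24

24


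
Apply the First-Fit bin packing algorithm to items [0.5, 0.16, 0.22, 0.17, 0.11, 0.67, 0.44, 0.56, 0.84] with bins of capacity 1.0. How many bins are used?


Place items sequentially using First-Fit:
  Item 0.5 -> new Bin 1
  Item 0.16 -> Bin 1 (now 0.66)
  Item 0.22 -> Bin 1 (now 0.88)
  Item 0.17 -> new Bin 2
  Item 0.11 -> Bin 1 (now 0.99)
  Item 0.67 -> Bin 2 (now 0.84)
  Item 0.44 -> new Bin 3
  Item 0.56 -> Bin 3 (now 1.0)
  Item 0.84 -> new Bin 4
Total bins used = 4

4


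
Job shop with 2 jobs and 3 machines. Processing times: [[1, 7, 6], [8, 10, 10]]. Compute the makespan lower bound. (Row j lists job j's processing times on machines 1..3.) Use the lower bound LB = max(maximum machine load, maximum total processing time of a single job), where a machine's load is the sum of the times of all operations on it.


Machine loads:
  Machine 1: 1 + 8 = 9
  Machine 2: 7 + 10 = 17
  Machine 3: 6 + 10 = 16
Max machine load = 17
Job totals:
  Job 1: 14
  Job 2: 28
Max job total = 28
Lower bound = max(17, 28) = 28

28


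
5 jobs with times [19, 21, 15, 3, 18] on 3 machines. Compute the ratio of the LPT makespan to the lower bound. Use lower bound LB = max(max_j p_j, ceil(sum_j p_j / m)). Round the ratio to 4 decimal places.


LPT order: [21, 19, 18, 15, 3]
Machine loads after assignment: [21, 22, 33]
LPT makespan = 33
Lower bound = max(max_job, ceil(total/3)) = max(21, 26) = 26
Ratio = 33 / 26 = 1.2692

1.2692


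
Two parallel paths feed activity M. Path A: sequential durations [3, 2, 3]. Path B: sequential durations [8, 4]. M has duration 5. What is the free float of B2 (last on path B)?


ES(B2) = sum of predecessors on chain B = 8
EF(B2) = ES + duration = 8 + 4 = 12
Successor of B2 is M. ES(M) = max(sum(A), sum(B)) = max(8, 12) = 12
Free float = ES(successor) - EF(current) = 12 - 12 = 0

0


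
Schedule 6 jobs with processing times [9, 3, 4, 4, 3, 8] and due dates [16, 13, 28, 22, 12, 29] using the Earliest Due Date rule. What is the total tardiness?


Sort by due date (EDD order): [(3, 12), (3, 13), (9, 16), (4, 22), (4, 28), (8, 29)]
Compute completion times and tardiness:
  Job 1: p=3, d=12, C=3, tardiness=max(0,3-12)=0
  Job 2: p=3, d=13, C=6, tardiness=max(0,6-13)=0
  Job 3: p=9, d=16, C=15, tardiness=max(0,15-16)=0
  Job 4: p=4, d=22, C=19, tardiness=max(0,19-22)=0
  Job 5: p=4, d=28, C=23, tardiness=max(0,23-28)=0
  Job 6: p=8, d=29, C=31, tardiness=max(0,31-29)=2
Total tardiness = 2

2
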